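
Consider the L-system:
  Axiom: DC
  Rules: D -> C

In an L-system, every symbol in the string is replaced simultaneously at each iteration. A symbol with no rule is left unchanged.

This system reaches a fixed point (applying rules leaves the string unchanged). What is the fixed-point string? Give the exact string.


Step 0: DC
Step 1: CC
Step 2: CC  (unchanged — fixed point at step 1)

Answer: CC


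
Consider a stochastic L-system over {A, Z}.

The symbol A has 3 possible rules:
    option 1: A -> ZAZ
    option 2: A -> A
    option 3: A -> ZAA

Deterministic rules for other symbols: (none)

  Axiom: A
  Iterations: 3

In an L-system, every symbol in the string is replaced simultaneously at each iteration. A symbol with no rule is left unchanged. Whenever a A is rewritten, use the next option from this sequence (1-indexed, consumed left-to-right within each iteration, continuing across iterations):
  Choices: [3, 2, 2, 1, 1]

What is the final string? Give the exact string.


Answer: ZZAZZAZ

Derivation:
Step 0: A
Step 1: ZAA  (used choices [3])
Step 2: ZAA  (used choices [2, 2])
Step 3: ZZAZZAZ  (used choices [1, 1])


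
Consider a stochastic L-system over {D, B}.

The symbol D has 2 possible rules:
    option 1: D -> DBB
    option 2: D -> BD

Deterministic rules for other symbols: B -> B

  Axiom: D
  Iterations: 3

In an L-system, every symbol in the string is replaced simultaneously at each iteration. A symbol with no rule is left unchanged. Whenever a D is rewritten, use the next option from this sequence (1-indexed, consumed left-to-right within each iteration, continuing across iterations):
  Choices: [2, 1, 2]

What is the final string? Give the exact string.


Answer: BBDBB

Derivation:
Step 0: D
Step 1: BD  (used choices [2])
Step 2: BDBB  (used choices [1])
Step 3: BBDBB  (used choices [2])


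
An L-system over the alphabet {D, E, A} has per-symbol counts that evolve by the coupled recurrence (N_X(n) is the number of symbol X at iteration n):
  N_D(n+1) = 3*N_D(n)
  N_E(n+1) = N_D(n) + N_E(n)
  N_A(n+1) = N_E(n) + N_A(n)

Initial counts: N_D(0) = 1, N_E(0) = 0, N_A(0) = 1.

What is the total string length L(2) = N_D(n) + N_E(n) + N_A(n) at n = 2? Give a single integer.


Answer: 15

Derivation:
Step 0: N_D=1, N_E=0, N_A=1, L=2
Step 1: N_D=3, N_E=1, N_A=1, L=5
Step 2: N_D=9, N_E=4, N_A=2, L=15


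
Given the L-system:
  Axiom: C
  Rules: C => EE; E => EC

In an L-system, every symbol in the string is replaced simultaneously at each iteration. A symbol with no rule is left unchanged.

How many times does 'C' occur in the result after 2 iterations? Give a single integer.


Step 0: C  (1 'C')
Step 1: EE  (0 'C')
Step 2: ECEC  (2 'C')

Answer: 2


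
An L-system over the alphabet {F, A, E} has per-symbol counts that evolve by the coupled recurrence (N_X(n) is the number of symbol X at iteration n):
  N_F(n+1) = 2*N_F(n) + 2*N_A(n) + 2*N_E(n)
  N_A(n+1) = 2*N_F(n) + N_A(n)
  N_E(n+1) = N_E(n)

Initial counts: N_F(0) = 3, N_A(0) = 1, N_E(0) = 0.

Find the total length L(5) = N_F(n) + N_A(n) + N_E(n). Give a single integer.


Answer: 2397

Derivation:
Step 0: N_F=3, N_A=1, N_E=0, L=4
Step 1: N_F=8, N_A=7, N_E=0, L=15
Step 2: N_F=30, N_A=23, N_E=0, L=53
Step 3: N_F=106, N_A=83, N_E=0, L=189
Step 4: N_F=378, N_A=295, N_E=0, L=673
Step 5: N_F=1346, N_A=1051, N_E=0, L=2397


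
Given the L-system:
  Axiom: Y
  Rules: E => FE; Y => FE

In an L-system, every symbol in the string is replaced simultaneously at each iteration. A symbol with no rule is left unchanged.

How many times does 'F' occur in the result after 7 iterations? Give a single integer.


Step 0: Y  (0 'F')
Step 1: FE  (1 'F')
Step 2: FFE  (2 'F')
Step 3: FFFE  (3 'F')
Step 4: FFFFE  (4 'F')
Step 5: FFFFFE  (5 'F')
Step 6: FFFFFFE  (6 'F')
Step 7: FFFFFFFE  (7 'F')

Answer: 7


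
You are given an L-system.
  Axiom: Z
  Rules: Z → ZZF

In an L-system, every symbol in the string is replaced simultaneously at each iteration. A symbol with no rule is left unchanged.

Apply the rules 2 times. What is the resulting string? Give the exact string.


Answer: ZZFZZFF

Derivation:
Step 0: Z
Step 1: ZZF
Step 2: ZZFZZFF


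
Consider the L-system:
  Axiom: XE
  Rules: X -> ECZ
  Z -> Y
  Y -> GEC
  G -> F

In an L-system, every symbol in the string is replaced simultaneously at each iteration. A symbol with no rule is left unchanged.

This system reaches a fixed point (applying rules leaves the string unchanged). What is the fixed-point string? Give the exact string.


Answer: ECFECE

Derivation:
Step 0: XE
Step 1: ECZE
Step 2: ECYE
Step 3: ECGECE
Step 4: ECFECE
Step 5: ECFECE  (unchanged — fixed point at step 4)


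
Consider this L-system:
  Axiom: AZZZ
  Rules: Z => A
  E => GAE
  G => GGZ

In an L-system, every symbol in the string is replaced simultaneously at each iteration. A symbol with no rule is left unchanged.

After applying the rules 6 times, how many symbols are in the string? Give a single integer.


Answer: 4

Derivation:
Step 0: length = 4
Step 1: length = 4
Step 2: length = 4
Step 3: length = 4
Step 4: length = 4
Step 5: length = 4
Step 6: length = 4


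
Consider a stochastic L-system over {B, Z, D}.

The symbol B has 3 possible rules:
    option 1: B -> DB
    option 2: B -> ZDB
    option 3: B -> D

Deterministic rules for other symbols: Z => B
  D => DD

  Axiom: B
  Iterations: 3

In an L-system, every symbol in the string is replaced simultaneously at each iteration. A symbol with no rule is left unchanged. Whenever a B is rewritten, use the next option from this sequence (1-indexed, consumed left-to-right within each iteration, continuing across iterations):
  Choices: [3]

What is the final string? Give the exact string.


Answer: DDDD

Derivation:
Step 0: B
Step 1: D  (used choices [3])
Step 2: DD  (used choices [])
Step 3: DDDD  (used choices [])


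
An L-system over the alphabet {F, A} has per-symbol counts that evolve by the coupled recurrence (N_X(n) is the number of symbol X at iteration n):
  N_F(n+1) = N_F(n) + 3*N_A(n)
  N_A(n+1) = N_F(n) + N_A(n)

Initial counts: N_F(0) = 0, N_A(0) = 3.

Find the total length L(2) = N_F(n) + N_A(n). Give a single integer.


Step 0: N_F=0, N_A=3, L=3
Step 1: N_F=9, N_A=3, L=12
Step 2: N_F=18, N_A=12, L=30

Answer: 30


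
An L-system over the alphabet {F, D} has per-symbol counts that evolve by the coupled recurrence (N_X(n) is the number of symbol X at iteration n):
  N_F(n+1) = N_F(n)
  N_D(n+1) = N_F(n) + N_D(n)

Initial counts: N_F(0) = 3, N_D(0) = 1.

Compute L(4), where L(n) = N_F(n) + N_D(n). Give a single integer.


Answer: 16

Derivation:
Step 0: N_F=3, N_D=1, L=4
Step 1: N_F=3, N_D=4, L=7
Step 2: N_F=3, N_D=7, L=10
Step 3: N_F=3, N_D=10, L=13
Step 4: N_F=3, N_D=13, L=16


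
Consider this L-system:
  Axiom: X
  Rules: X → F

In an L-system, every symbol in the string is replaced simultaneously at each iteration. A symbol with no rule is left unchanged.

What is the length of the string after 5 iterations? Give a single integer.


Step 0: length = 1
Step 1: length = 1
Step 2: length = 1
Step 3: length = 1
Step 4: length = 1
Step 5: length = 1

Answer: 1


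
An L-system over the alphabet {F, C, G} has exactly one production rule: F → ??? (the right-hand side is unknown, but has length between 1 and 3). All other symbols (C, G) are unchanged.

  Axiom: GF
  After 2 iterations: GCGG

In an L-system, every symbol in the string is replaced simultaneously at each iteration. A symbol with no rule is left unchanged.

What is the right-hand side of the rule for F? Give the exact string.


Answer: CGG

Derivation:
Trying F → CGG:
  Step 0: GF
  Step 1: GCGG
  Step 2: GCGG
Matches the given result.


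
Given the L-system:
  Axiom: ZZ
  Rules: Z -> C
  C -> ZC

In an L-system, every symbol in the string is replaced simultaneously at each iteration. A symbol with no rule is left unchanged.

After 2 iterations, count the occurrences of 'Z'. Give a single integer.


Step 0: ZZ  (2 'Z')
Step 1: CC  (0 'Z')
Step 2: ZCZC  (2 'Z')

Answer: 2


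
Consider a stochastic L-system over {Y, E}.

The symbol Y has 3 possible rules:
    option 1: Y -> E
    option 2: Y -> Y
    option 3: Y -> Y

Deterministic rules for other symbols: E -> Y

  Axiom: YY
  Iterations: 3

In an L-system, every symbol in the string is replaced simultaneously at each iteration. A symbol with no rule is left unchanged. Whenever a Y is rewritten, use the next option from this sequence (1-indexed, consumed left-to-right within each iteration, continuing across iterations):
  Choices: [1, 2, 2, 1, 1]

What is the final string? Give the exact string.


Step 0: YY
Step 1: EY  (used choices [1, 2])
Step 2: YY  (used choices [2])
Step 3: EE  (used choices [1, 1])

Answer: EE


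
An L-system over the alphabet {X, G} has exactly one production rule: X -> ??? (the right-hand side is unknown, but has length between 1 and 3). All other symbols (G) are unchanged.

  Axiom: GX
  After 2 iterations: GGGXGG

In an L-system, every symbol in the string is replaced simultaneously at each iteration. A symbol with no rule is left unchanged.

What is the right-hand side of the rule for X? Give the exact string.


Trying X -> GXG:
  Step 0: GX
  Step 1: GGXG
  Step 2: GGGXGG
Matches the given result.

Answer: GXG


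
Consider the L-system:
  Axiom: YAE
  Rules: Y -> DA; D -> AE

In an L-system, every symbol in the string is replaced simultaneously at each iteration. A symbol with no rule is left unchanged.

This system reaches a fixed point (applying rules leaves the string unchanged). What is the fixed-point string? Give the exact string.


Answer: AEAAE

Derivation:
Step 0: YAE
Step 1: DAAE
Step 2: AEAAE
Step 3: AEAAE  (unchanged — fixed point at step 2)


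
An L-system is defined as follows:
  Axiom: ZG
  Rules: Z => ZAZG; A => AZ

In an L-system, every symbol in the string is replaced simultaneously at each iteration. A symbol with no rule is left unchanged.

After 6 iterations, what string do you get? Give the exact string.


Step 0: ZG
Step 1: ZAZGG
Step 2: ZAZGAZZAZGGG
Step 3: ZAZGAZZAZGGAZZAZGZAZGAZZAZGGGG
Step 4: ZAZGAZZAZGGAZZAZGZAZGAZZAZGGGAZZAZGZAZGAZZAZGGZAZGAZZAZGGAZZAZGZAZGAZZAZGGGGG
Step 5: ZAZGAZZAZGGAZZAZGZAZGAZZAZGGGAZZAZGZAZGAZZAZGGZAZGAZZAZGGAZZAZGZAZGAZZAZGGGGAZZAZGZAZGAZZAZGGZAZGAZZAZGGAZZAZGZAZGAZZAZGGGZAZGAZZAZGGAZZAZGZAZGAZZAZGGGAZZAZGZAZGAZZAZGGZAZGAZZAZGGAZZAZGZAZGAZZAZGGGGGG
Step 6: ZAZGAZZAZGGAZZAZGZAZGAZZAZGGGAZZAZGZAZGAZZAZGGZAZGAZZAZGGAZZAZGZAZGAZZAZGGGGAZZAZGZAZGAZZAZGGZAZGAZZAZGGAZZAZGZAZGAZZAZGGGZAZGAZZAZGGAZZAZGZAZGAZZAZGGGAZZAZGZAZGAZZAZGGZAZGAZZAZGGAZZAZGZAZGAZZAZGGGGGAZZAZGZAZGAZZAZGGZAZGAZZAZGGAZZAZGZAZGAZZAZGGGZAZGAZZAZGGAZZAZGZAZGAZZAZGGGAZZAZGZAZGAZZAZGGZAZGAZZAZGGAZZAZGZAZGAZZAZGGGGZAZGAZZAZGGAZZAZGZAZGAZZAZGGGAZZAZGZAZGAZZAZGGZAZGAZZAZGGAZZAZGZAZGAZZAZGGGGAZZAZGZAZGAZZAZGGZAZGAZZAZGGAZZAZGZAZGAZZAZGGGZAZGAZZAZGGAZZAZGZAZGAZZAZGGGAZZAZGZAZGAZZAZGGZAZGAZZAZGGAZZAZGZAZGAZZAZGGGGGGG

Answer: ZAZGAZZAZGGAZZAZGZAZGAZZAZGGGAZZAZGZAZGAZZAZGGZAZGAZZAZGGAZZAZGZAZGAZZAZGGGGAZZAZGZAZGAZZAZGGZAZGAZZAZGGAZZAZGZAZGAZZAZGGGZAZGAZZAZGGAZZAZGZAZGAZZAZGGGAZZAZGZAZGAZZAZGGZAZGAZZAZGGAZZAZGZAZGAZZAZGGGGGAZZAZGZAZGAZZAZGGZAZGAZZAZGGAZZAZGZAZGAZZAZGGGZAZGAZZAZGGAZZAZGZAZGAZZAZGGGAZZAZGZAZGAZZAZGGZAZGAZZAZGGAZZAZGZAZGAZZAZGGGGZAZGAZZAZGGAZZAZGZAZGAZZAZGGGAZZAZGZAZGAZZAZGGZAZGAZZAZGGAZZAZGZAZGAZZAZGGGGAZZAZGZAZGAZZAZGGZAZGAZZAZGGAZZAZGZAZGAZZAZGGGZAZGAZZAZGGAZZAZGZAZGAZZAZGGGAZZAZGZAZGAZZAZGGZAZGAZZAZGGAZZAZGZAZGAZZAZGGGGGGG


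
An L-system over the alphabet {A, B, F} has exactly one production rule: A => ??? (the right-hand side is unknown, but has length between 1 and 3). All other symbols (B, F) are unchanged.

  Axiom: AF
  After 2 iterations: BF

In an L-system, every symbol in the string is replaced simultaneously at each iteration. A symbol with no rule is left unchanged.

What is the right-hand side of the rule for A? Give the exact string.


Trying A => B:
  Step 0: AF
  Step 1: BF
  Step 2: BF
Matches the given result.

Answer: B


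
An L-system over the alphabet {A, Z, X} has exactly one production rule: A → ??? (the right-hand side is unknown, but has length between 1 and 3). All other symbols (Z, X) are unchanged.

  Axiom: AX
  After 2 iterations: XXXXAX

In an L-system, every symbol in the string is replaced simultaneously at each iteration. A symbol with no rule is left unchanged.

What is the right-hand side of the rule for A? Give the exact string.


Trying A → XXA:
  Step 0: AX
  Step 1: XXAX
  Step 2: XXXXAX
Matches the given result.

Answer: XXA


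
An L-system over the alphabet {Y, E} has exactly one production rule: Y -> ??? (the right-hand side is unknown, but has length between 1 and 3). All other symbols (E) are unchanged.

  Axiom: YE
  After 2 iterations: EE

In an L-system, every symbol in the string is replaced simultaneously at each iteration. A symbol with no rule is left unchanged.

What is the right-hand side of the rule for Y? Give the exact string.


Answer: E

Derivation:
Trying Y -> E:
  Step 0: YE
  Step 1: EE
  Step 2: EE
Matches the given result.


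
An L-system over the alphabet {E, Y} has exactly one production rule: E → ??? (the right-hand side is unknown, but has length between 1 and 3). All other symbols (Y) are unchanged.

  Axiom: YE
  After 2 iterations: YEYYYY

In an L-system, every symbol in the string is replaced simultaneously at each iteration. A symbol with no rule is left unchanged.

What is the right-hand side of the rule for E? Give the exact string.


Answer: EYY

Derivation:
Trying E → EYY:
  Step 0: YE
  Step 1: YEYY
  Step 2: YEYYYY
Matches the given result.


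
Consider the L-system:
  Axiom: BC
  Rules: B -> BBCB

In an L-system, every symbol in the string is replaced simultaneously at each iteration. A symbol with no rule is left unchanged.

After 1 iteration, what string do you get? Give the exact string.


Step 0: BC
Step 1: BBCBC

Answer: BBCBC


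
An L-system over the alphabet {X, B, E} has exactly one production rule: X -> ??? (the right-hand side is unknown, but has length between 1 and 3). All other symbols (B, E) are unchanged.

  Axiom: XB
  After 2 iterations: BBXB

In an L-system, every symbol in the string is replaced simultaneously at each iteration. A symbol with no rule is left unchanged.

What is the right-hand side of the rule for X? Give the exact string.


Trying X -> BX:
  Step 0: XB
  Step 1: BXB
  Step 2: BBXB
Matches the given result.

Answer: BX


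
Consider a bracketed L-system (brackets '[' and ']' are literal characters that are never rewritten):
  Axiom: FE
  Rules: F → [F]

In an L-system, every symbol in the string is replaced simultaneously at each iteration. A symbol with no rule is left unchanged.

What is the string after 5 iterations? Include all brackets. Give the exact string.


Step 0: FE
Step 1: [F]E
Step 2: [[F]]E
Step 3: [[[F]]]E
Step 4: [[[[F]]]]E
Step 5: [[[[[F]]]]]E

Answer: [[[[[F]]]]]E


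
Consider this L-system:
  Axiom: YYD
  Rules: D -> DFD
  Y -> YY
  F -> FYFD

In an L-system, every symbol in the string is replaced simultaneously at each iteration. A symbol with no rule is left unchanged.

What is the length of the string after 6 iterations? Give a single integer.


Step 0: length = 3
Step 1: length = 7
Step 2: length = 18
Step 3: length = 49
Step 4: length = 138
Step 5: length = 397
Step 6: length = 1158

Answer: 1158


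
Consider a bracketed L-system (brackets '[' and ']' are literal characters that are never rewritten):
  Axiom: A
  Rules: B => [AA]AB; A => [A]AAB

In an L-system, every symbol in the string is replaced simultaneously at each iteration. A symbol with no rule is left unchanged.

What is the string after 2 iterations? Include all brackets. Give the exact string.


Step 0: A
Step 1: [A]AAB
Step 2: [[A]AAB][A]AAB[A]AAB[AA]AB

Answer: [[A]AAB][A]AAB[A]AAB[AA]AB


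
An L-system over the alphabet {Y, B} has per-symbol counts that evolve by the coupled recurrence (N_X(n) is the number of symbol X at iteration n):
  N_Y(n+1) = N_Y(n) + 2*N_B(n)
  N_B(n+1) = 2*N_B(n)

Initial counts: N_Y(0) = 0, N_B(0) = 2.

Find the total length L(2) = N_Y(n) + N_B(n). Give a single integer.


Answer: 20

Derivation:
Step 0: N_Y=0, N_B=2, L=2
Step 1: N_Y=4, N_B=4, L=8
Step 2: N_Y=12, N_B=8, L=20


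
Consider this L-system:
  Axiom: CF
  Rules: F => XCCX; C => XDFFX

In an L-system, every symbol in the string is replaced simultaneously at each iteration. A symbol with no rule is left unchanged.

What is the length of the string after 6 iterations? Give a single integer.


Step 0: length = 2
Step 1: length = 9
Step 2: length = 23
Step 3: length = 51
Step 4: length = 107
Step 5: length = 219
Step 6: length = 443

Answer: 443


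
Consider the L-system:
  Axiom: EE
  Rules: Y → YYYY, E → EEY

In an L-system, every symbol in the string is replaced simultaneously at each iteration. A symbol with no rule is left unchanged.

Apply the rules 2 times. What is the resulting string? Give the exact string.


Step 0: EE
Step 1: EEYEEY
Step 2: EEYEEYYYYYEEYEEYYYYY

Answer: EEYEEYYYYYEEYEEYYYYY


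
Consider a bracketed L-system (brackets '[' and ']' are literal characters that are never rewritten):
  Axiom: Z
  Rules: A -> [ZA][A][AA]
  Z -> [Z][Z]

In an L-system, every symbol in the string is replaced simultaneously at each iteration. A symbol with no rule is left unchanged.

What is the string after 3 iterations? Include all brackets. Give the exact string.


Step 0: Z
Step 1: [Z][Z]
Step 2: [[Z][Z]][[Z][Z]]
Step 3: [[[Z][Z]][[Z][Z]]][[[Z][Z]][[Z][Z]]]

Answer: [[[Z][Z]][[Z][Z]]][[[Z][Z]][[Z][Z]]]


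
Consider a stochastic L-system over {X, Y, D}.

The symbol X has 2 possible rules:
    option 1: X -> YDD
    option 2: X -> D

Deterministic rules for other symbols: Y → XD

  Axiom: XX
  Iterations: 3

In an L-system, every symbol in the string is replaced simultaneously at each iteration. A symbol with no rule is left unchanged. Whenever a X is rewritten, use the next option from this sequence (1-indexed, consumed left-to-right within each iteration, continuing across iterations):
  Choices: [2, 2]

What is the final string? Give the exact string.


Answer: DD

Derivation:
Step 0: XX
Step 1: DD  (used choices [2, 2])
Step 2: DD  (used choices [])
Step 3: DD  (used choices [])


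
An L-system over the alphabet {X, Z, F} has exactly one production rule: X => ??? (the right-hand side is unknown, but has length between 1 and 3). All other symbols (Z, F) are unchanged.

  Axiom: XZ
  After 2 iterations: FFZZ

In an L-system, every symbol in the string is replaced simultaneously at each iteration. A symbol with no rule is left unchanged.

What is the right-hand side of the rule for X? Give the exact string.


Trying X => FFZ:
  Step 0: XZ
  Step 1: FFZZ
  Step 2: FFZZ
Matches the given result.

Answer: FFZ


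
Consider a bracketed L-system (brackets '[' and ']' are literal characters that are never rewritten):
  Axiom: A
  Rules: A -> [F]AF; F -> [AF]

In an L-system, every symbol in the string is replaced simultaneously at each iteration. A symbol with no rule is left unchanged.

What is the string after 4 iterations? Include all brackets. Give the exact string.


Answer: [[[[AF]][F]AF[AF][[F]AF[AF]]]][[[F]AF[AF]]][[AF]][F]AF[AF][[F]AF[AF]][[[AF]][F]AF[AF][[F]AF[AF]]]

Derivation:
Step 0: A
Step 1: [F]AF
Step 2: [[AF]][F]AF[AF]
Step 3: [[[F]AF[AF]]][[AF]][F]AF[AF][[F]AF[AF]]
Step 4: [[[[AF]][F]AF[AF][[F]AF[AF]]]][[[F]AF[AF]]][[AF]][F]AF[AF][[F]AF[AF]][[[AF]][F]AF[AF][[F]AF[AF]]]


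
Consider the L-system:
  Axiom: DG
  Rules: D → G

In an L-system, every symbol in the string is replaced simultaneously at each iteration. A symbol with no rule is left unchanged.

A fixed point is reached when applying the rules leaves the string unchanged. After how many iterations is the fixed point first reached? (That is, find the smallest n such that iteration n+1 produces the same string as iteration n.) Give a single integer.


Step 0: DG
Step 1: GG
Step 2: GG  (unchanged — fixed point at step 1)

Answer: 1


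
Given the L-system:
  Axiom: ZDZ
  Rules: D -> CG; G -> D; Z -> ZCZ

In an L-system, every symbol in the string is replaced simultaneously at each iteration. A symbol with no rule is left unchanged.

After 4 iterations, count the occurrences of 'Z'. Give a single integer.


Answer: 32

Derivation:
Step 0: ZDZ  (2 'Z')
Step 1: ZCZCGZCZ  (4 'Z')
Step 2: ZCZCZCZCDZCZCZCZ  (8 'Z')
Step 3: ZCZCZCZCZCZCZCZCCGZCZCZCZCZCZCZCZ  (16 'Z')
Step 4: ZCZCZCZCZCZCZCZCZCZCZCZCZCZCZCZCCDZCZCZCZCZCZCZCZCZCZCZCZCZCZCZCZ  (32 'Z')


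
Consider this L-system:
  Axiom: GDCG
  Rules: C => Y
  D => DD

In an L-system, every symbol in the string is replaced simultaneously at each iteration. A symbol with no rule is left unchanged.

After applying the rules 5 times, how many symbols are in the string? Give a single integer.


Step 0: length = 4
Step 1: length = 5
Step 2: length = 7
Step 3: length = 11
Step 4: length = 19
Step 5: length = 35

Answer: 35


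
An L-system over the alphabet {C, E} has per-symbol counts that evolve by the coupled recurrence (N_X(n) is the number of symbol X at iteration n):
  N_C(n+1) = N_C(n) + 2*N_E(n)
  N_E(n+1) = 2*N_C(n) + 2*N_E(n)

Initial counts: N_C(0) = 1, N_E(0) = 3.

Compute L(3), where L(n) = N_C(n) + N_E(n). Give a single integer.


Answer: 189

Derivation:
Step 0: N_C=1, N_E=3, L=4
Step 1: N_C=7, N_E=8, L=15
Step 2: N_C=23, N_E=30, L=53
Step 3: N_C=83, N_E=106, L=189


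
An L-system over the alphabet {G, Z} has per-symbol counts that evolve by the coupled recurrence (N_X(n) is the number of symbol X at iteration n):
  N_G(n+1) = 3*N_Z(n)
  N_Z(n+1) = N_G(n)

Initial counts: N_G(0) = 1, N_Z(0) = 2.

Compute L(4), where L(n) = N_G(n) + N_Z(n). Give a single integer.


Step 0: N_G=1, N_Z=2, L=3
Step 1: N_G=6, N_Z=1, L=7
Step 2: N_G=3, N_Z=6, L=9
Step 3: N_G=18, N_Z=3, L=21
Step 4: N_G=9, N_Z=18, L=27

Answer: 27


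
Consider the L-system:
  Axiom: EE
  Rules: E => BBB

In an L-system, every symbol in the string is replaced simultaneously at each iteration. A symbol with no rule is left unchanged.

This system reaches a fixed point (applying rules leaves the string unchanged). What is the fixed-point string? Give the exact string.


Step 0: EE
Step 1: BBBBBB
Step 2: BBBBBB  (unchanged — fixed point at step 1)

Answer: BBBBBB


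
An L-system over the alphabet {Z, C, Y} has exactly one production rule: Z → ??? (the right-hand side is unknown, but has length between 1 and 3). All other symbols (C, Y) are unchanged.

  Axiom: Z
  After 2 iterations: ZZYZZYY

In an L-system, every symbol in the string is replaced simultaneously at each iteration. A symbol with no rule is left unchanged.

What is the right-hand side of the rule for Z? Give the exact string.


Trying Z → ZZY:
  Step 0: Z
  Step 1: ZZY
  Step 2: ZZYZZYY
Matches the given result.

Answer: ZZY


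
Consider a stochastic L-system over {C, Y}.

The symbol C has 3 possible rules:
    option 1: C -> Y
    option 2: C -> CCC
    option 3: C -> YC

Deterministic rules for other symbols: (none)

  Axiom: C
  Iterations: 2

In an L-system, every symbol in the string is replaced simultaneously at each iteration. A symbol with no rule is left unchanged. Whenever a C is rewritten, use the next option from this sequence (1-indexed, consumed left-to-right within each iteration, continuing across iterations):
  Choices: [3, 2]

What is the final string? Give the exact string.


Step 0: C
Step 1: YC  (used choices [3])
Step 2: YCCC  (used choices [2])

Answer: YCCC


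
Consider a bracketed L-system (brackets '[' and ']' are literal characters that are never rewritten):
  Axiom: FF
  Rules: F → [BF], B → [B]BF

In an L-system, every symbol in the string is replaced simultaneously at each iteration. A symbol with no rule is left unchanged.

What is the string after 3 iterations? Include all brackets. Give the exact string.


Answer: [[[B]BF][B]BF[BF][[B]BF[BF]]][[[B]BF][B]BF[BF][[B]BF[BF]]]

Derivation:
Step 0: FF
Step 1: [BF][BF]
Step 2: [[B]BF[BF]][[B]BF[BF]]
Step 3: [[[B]BF][B]BF[BF][[B]BF[BF]]][[[B]BF][B]BF[BF][[B]BF[BF]]]


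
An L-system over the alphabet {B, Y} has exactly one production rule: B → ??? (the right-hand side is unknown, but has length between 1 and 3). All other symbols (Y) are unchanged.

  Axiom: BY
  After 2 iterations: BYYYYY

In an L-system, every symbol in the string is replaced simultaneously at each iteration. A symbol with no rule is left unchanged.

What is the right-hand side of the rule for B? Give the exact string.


Trying B → BYY:
  Step 0: BY
  Step 1: BYYY
  Step 2: BYYYYY
Matches the given result.

Answer: BYY


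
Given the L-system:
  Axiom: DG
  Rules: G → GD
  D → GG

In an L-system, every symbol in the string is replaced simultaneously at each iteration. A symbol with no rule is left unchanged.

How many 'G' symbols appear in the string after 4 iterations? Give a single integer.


Answer: 21

Derivation:
Step 0: DG  (1 'G')
Step 1: GGGD  (3 'G')
Step 2: GDGDGDGG  (5 'G')
Step 3: GDGGGDGGGDGGGDGD  (11 'G')
Step 4: GDGGGDGDGDGGGDGDGDGGGDGDGDGGGDGG  (21 'G')


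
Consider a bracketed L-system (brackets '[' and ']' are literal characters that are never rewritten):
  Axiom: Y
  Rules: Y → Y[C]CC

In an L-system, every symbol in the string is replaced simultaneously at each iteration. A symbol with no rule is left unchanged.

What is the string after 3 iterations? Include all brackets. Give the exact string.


Answer: Y[C]CC[C]CC[C]CC

Derivation:
Step 0: Y
Step 1: Y[C]CC
Step 2: Y[C]CC[C]CC
Step 3: Y[C]CC[C]CC[C]CC


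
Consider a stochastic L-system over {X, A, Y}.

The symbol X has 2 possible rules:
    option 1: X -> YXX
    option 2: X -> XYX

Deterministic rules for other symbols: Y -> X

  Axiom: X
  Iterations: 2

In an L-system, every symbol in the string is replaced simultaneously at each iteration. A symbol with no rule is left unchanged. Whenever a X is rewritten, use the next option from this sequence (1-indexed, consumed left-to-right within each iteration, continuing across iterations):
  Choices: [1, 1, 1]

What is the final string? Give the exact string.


Step 0: X
Step 1: YXX  (used choices [1])
Step 2: XYXXYXX  (used choices [1, 1])

Answer: XYXXYXX


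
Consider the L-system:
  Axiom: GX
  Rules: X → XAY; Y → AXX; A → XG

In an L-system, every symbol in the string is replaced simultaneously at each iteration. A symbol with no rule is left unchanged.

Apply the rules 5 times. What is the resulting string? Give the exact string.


Step 0: GX
Step 1: GXAY
Step 2: GXAYXGAXX
Step 3: GXAYXGAXXXAYGXGXAYXAY
Step 4: GXAYXGAXXXAYGXGXAYXAYXAYXGAXXGXAYGXAYXGAXXXAYXGAXX
Step 5: GXAYXGAXXXAYGXGXAYXAYXAYXGAXXGXAYGXAYXGAXXXAYXGAXXXAYXGAXXXAYGXGXAYXAYGXAYXGAXXGXAYXGAXXXAYGXGXAYXAYXAYXGAXXXAYGXGXAYXAY

Answer: GXAYXGAXXXAYGXGXAYXAYXAYXGAXXGXAYGXAYXGAXXXAYXGAXXXAYXGAXXXAYGXGXAYXAYGXAYXGAXXGXAYXGAXXXAYGXGXAYXAYXAYXGAXXXAYGXGXAYXAY


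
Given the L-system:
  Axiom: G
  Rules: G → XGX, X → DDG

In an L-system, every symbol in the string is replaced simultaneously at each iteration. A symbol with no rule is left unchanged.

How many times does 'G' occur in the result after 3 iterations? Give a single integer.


Answer: 5

Derivation:
Step 0: G  (1 'G')
Step 1: XGX  (1 'G')
Step 2: DDGXGXDDG  (3 'G')
Step 3: DDXGXDDGXGXDDGDDXGX  (5 'G')


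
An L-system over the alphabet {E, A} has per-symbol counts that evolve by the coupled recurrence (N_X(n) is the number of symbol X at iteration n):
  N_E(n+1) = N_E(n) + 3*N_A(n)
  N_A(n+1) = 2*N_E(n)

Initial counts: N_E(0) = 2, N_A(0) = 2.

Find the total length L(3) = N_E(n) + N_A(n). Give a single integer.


Answer: 108

Derivation:
Step 0: N_E=2, N_A=2, L=4
Step 1: N_E=8, N_A=4, L=12
Step 2: N_E=20, N_A=16, L=36
Step 3: N_E=68, N_A=40, L=108


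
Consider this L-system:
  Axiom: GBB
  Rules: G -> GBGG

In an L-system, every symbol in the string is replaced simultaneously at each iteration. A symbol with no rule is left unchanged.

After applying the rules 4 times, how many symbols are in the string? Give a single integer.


Answer: 123

Derivation:
Step 0: length = 3
Step 1: length = 6
Step 2: length = 15
Step 3: length = 42
Step 4: length = 123


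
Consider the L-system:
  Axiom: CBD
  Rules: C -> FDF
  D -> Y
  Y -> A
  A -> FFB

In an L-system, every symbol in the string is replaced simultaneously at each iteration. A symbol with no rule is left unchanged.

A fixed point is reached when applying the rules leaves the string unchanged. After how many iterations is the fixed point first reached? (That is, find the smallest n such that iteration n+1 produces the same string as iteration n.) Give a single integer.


Step 0: CBD
Step 1: FDFBY
Step 2: FYFBA
Step 3: FAFBFFB
Step 4: FFFBFBFFB
Step 5: FFFBFBFFB  (unchanged — fixed point at step 4)

Answer: 4


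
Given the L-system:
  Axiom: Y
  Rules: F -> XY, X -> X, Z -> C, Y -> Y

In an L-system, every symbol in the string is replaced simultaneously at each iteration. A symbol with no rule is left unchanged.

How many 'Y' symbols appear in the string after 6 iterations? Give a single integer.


Answer: 1

Derivation:
Step 0: Y  (1 'Y')
Step 1: Y  (1 'Y')
Step 2: Y  (1 'Y')
Step 3: Y  (1 'Y')
Step 4: Y  (1 'Y')
Step 5: Y  (1 'Y')
Step 6: Y  (1 'Y')


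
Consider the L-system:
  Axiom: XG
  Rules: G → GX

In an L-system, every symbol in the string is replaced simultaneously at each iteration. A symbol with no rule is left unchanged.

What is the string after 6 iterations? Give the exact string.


Step 0: XG
Step 1: XGX
Step 2: XGXX
Step 3: XGXXX
Step 4: XGXXXX
Step 5: XGXXXXX
Step 6: XGXXXXXX

Answer: XGXXXXXX


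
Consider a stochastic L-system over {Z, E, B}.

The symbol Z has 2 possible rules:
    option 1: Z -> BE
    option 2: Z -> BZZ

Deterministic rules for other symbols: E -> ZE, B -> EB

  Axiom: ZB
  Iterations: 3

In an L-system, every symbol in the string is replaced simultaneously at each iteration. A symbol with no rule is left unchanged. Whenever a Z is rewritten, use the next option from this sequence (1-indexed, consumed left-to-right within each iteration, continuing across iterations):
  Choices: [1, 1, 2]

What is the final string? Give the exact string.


Step 0: ZB
Step 1: BEEB  (used choices [1])
Step 2: EBZEZEEB  (used choices [])
Step 3: ZEEBBEZEBZZZEZEEB  (used choices [1, 2])

Answer: ZEEBBEZEBZZZEZEEB


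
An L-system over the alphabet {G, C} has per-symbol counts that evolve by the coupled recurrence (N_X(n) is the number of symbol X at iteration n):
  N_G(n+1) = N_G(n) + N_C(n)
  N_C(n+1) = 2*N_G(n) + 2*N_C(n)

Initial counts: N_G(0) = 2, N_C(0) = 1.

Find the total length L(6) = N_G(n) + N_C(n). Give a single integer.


Step 0: N_G=2, N_C=1, L=3
Step 1: N_G=3, N_C=6, L=9
Step 2: N_G=9, N_C=18, L=27
Step 3: N_G=27, N_C=54, L=81
Step 4: N_G=81, N_C=162, L=243
Step 5: N_G=243, N_C=486, L=729
Step 6: N_G=729, N_C=1458, L=2187

Answer: 2187


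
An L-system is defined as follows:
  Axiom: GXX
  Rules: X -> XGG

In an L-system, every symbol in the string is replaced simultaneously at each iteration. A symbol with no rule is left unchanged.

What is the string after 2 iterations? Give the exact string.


Answer: GXGGGGXGGGG

Derivation:
Step 0: GXX
Step 1: GXGGXGG
Step 2: GXGGGGXGGGG


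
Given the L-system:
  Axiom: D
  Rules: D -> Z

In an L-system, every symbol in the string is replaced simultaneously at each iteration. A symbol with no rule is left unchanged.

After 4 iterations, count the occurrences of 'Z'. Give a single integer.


Step 0: D  (0 'Z')
Step 1: Z  (1 'Z')
Step 2: Z  (1 'Z')
Step 3: Z  (1 'Z')
Step 4: Z  (1 'Z')

Answer: 1


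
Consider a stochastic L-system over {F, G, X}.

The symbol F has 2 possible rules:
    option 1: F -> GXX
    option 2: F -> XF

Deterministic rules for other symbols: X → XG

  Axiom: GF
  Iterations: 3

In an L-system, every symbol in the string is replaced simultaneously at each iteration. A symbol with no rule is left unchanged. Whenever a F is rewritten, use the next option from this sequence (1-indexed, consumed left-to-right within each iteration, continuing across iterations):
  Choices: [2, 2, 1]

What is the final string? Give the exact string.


Step 0: GF
Step 1: GXF  (used choices [2])
Step 2: GXGXF  (used choices [2])
Step 3: GXGGXGGXX  (used choices [1])

Answer: GXGGXGGXX


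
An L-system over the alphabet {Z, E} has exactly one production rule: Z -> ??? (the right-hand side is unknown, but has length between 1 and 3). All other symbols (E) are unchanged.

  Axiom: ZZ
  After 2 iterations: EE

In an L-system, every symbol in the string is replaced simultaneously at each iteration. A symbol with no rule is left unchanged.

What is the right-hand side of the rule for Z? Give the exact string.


Answer: E

Derivation:
Trying Z -> E:
  Step 0: ZZ
  Step 1: EE
  Step 2: EE
Matches the given result.


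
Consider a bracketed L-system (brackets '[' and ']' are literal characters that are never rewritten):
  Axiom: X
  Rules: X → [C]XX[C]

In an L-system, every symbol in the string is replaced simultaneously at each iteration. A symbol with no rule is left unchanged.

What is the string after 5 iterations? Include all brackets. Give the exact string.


Step 0: X
Step 1: [C]XX[C]
Step 2: [C][C]XX[C][C]XX[C][C]
Step 3: [C][C][C]XX[C][C]XX[C][C][C][C]XX[C][C]XX[C][C][C]
Step 4: [C][C][C][C]XX[C][C]XX[C][C][C][C]XX[C][C]XX[C][C][C][C][C][C]XX[C][C]XX[C][C][C][C]XX[C][C]XX[C][C][C][C]
Step 5: [C][C][C][C][C]XX[C][C]XX[C][C][C][C]XX[C][C]XX[C][C][C][C][C][C]XX[C][C]XX[C][C][C][C]XX[C][C]XX[C][C][C][C][C][C][C][C]XX[C][C]XX[C][C][C][C]XX[C][C]XX[C][C][C][C][C][C]XX[C][C]XX[C][C][C][C]XX[C][C]XX[C][C][C][C][C]

Answer: [C][C][C][C][C]XX[C][C]XX[C][C][C][C]XX[C][C]XX[C][C][C][C][C][C]XX[C][C]XX[C][C][C][C]XX[C][C]XX[C][C][C][C][C][C][C][C]XX[C][C]XX[C][C][C][C]XX[C][C]XX[C][C][C][C][C][C]XX[C][C]XX[C][C][C][C]XX[C][C]XX[C][C][C][C][C]


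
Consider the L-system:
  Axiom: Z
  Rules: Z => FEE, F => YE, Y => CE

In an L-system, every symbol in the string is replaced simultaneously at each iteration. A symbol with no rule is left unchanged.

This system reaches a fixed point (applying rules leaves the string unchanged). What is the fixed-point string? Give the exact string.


Answer: CEEEE

Derivation:
Step 0: Z
Step 1: FEE
Step 2: YEEE
Step 3: CEEEE
Step 4: CEEEE  (unchanged — fixed point at step 3)


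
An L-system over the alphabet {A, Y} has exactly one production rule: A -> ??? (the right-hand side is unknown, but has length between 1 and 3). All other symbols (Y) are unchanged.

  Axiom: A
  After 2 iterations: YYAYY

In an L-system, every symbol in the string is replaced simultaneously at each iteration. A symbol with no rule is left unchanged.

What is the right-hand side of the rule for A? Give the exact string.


Answer: YAY

Derivation:
Trying A -> YAY:
  Step 0: A
  Step 1: YAY
  Step 2: YYAYY
Matches the given result.


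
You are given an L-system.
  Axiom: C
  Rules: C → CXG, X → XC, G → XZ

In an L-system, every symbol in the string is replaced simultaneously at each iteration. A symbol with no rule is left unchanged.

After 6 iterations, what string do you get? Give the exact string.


Answer: CXGXCXZXCCXGXCZXCCXGCXGXCXZXCCXGZXCCXGCXGXCXZCXGXCXZXCCXGXCZXCCXGCXGXCXZZXCCXGCXGXCXZCXGXCXZXCCXGXCZCXGXCXZXCCXGXCZXCCXGCXGXCXZXCCXGZXCCXGCXGXCXZCXGXCXZXCCXGXCZZ

Derivation:
Step 0: C
Step 1: CXG
Step 2: CXGXCXZ
Step 3: CXGXCXZXCCXGXCZ
Step 4: CXGXCXZXCCXGXCZXCCXGCXGXCXZXCCXGZ
Step 5: CXGXCXZXCCXGXCZXCCXGCXGXCXZXCCXGZXCCXGCXGXCXZCXGXCXZXCCXGXCZXCCXGCXGXCXZZ
Step 6: CXGXCXZXCCXGXCZXCCXGCXGXCXZXCCXGZXCCXGCXGXCXZCXGXCXZXCCXGXCZXCCXGCXGXCXZZXCCXGCXGXCXZCXGXCXZXCCXGXCZCXGXCXZXCCXGXCZXCCXGCXGXCXZXCCXGZXCCXGCXGXCXZCXGXCXZXCCXGXCZZ


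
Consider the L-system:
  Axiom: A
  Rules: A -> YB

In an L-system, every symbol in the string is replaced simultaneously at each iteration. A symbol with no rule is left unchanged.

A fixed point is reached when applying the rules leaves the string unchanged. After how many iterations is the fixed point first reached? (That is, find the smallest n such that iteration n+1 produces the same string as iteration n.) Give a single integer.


Step 0: A
Step 1: YB
Step 2: YB  (unchanged — fixed point at step 1)

Answer: 1


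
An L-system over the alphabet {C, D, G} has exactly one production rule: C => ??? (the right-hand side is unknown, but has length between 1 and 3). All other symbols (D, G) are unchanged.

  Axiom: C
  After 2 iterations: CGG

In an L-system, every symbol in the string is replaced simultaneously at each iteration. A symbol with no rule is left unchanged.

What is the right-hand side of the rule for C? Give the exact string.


Answer: CG

Derivation:
Trying C => CG:
  Step 0: C
  Step 1: CG
  Step 2: CGG
Matches the given result.


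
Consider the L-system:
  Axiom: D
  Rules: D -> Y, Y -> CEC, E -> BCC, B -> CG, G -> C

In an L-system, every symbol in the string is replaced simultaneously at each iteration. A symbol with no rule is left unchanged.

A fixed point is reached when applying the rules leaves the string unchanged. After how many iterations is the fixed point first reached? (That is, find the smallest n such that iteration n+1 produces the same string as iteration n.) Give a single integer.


Step 0: D
Step 1: Y
Step 2: CEC
Step 3: CBCCC
Step 4: CCGCCC
Step 5: CCCCCC
Step 6: CCCCCC  (unchanged — fixed point at step 5)

Answer: 5


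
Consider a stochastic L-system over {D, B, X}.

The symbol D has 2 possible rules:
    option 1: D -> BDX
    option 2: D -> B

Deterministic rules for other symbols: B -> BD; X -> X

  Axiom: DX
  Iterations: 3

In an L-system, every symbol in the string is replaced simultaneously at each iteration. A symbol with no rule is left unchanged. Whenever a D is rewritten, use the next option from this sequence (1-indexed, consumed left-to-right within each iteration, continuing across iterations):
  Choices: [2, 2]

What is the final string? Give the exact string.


Answer: BDBX

Derivation:
Step 0: DX
Step 1: BX  (used choices [2])
Step 2: BDX  (used choices [])
Step 3: BDBX  (used choices [2])


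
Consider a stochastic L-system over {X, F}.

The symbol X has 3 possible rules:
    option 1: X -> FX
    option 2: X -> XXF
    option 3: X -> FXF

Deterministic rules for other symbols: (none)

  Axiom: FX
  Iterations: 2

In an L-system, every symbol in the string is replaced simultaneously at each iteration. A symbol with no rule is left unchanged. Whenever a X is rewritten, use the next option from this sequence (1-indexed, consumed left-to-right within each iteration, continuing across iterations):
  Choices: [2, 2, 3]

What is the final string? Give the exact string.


Answer: FXXFFXFF

Derivation:
Step 0: FX
Step 1: FXXF  (used choices [2])
Step 2: FXXFFXFF  (used choices [2, 3])


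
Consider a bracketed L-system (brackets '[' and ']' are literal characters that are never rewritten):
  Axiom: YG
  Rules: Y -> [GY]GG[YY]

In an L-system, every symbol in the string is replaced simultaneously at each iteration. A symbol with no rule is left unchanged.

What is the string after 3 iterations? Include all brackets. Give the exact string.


Answer: [G[G[GY]GG[YY]]GG[[GY]GG[YY][GY]GG[YY]]]GG[[G[GY]GG[YY]]GG[[GY]GG[YY][GY]GG[YY]][G[GY]GG[YY]]GG[[GY]GG[YY][GY]GG[YY]]]G

Derivation:
Step 0: YG
Step 1: [GY]GG[YY]G
Step 2: [G[GY]GG[YY]]GG[[GY]GG[YY][GY]GG[YY]]G
Step 3: [G[G[GY]GG[YY]]GG[[GY]GG[YY][GY]GG[YY]]]GG[[G[GY]GG[YY]]GG[[GY]GG[YY][GY]GG[YY]][G[GY]GG[YY]]GG[[GY]GG[YY][GY]GG[YY]]]G


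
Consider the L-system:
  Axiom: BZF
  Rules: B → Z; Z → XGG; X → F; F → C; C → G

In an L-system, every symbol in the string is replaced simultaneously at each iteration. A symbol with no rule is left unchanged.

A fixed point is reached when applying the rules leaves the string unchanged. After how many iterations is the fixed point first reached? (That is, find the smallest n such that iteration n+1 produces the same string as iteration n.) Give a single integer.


Answer: 5

Derivation:
Step 0: BZF
Step 1: ZXGGC
Step 2: XGGFGGG
Step 3: FGGCGGG
Step 4: CGGGGGG
Step 5: GGGGGGG
Step 6: GGGGGGG  (unchanged — fixed point at step 5)
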